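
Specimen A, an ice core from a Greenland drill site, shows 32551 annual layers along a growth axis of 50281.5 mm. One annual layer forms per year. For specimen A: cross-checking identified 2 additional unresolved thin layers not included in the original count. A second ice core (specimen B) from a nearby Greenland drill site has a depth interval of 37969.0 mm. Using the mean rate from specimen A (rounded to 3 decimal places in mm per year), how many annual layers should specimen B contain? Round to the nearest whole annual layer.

Specimen A: after corrections the count is 32551 + 2 = 32553 annual layers.
A: Mean rate = 50281.5 mm / 32553 years ≈ 1.545 mm/year.
Specimen B: 37969.0 mm / 1.545 mm per year = 24575.40 years ≈ 24575 annual layers.

24575 annual layers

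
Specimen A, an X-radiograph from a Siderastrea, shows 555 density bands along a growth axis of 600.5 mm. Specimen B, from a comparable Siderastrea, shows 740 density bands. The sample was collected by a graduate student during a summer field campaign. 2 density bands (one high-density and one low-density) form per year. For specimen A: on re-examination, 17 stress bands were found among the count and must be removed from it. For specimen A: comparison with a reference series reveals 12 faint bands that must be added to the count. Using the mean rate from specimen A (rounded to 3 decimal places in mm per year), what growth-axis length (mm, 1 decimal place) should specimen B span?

808.1 mm

Specimen A: after corrections the count is 555 − 17 + 12 = 550 density bands.
Specimen A: dividing by 2 density bands per year: 550 / 2 = 275 years.
A: Mean rate = 600.5 mm / 275 years ≈ 2.184 mm per year.
Specimen B: 740 density bands at 2 per year is 740 / 2 = 370 years. Length of B = 2.184 × 370 = 808.1 mm.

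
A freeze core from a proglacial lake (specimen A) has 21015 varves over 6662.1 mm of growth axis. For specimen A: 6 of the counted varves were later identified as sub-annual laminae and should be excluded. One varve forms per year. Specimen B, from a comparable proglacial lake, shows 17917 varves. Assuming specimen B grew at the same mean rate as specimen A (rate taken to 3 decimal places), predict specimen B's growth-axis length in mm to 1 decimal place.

5679.7 mm

Specimen A: true varve count = 21015 − 6 = 21009.
A: Mean rate = 6662.1 mm / 21009 years ≈ 0.317 mm/yr.
For B, 0.317 mm/year × 17917 years = 5679.7 mm.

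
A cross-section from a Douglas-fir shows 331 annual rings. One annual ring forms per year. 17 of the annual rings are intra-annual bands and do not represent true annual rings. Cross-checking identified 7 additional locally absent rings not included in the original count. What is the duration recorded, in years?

True annual ring count = 331 − 17 + 7 = 321.
One annual ring per year makes the duration 321 years.

321 years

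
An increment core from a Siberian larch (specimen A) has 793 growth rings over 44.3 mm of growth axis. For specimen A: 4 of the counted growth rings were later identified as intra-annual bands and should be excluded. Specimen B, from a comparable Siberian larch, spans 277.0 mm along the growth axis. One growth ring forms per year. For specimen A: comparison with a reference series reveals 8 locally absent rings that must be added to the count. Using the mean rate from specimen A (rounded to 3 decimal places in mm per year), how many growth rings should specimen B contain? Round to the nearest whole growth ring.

Specimen A: after corrections the count is 793 − 4 + 8 = 797 growth rings.
A: Extension rate ≈ 44.3 / 797 = 0.056 mm/yr.
For B, 277.0 / 0.056 = 4946.43 years ≈ 4946 growth rings.

4946 growth rings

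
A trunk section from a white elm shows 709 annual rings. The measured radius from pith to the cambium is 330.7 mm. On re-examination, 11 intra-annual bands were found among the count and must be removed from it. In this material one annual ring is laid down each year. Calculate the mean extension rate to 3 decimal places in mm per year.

0.474 mm per year

After corrections the count is 709 − 11 = 698 annual rings.
Extension rate ≈ 330.7 / 698 = 0.474 mm per year.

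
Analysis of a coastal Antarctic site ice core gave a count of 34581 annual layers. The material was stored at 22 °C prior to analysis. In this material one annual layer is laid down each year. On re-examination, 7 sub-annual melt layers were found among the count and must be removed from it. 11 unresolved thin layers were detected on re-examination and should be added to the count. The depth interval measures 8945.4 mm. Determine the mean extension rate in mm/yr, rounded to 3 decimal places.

True annual layer count = 34581 − 7 + 11 = 34585.
Extension rate ≈ 8945.4 / 34585 = 0.259 mm/yr.

0.259 mm/yr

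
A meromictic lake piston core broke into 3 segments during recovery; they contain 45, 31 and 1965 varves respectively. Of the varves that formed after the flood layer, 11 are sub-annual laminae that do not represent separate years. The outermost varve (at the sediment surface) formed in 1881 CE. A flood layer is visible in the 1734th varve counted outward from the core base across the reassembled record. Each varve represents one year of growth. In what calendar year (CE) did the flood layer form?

Total varves = 45 + 31 + 1965 = 2041.
The flood layer sits at varve 1734 from the core base, so 2041 − 1734 = 307 varves formed after it.
Excluding 11 false varves: 307 − 11 = 296.
The varve at the sediment surface is 1881 CE, so the flood layer dates to 1881 − 296 = 1585 CE.

1585 CE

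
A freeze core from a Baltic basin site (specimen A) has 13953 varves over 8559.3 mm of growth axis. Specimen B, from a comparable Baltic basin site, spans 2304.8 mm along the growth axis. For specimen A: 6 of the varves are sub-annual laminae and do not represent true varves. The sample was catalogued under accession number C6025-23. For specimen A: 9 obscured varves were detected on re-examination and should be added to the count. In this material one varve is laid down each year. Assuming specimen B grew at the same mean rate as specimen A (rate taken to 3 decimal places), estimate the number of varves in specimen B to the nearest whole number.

3760 varves

Specimen A: after corrections the count is 13953 − 6 + 9 = 13956 varves.
A: 8559.3 mm over 13956 years gives 8559.3 / 13956 ≈ 0.613 mm/yr.
Specimen B: 2304.8 mm / 0.613 mm per year = 3759.87 years ≈ 3760 varves.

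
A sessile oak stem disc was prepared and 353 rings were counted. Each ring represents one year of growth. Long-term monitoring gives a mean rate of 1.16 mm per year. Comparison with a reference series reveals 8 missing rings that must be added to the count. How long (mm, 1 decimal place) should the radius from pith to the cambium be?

True ring count = 353 + 8 = 361.
Length ≈ 1.16 × 361 = 418.8 mm.

418.8 mm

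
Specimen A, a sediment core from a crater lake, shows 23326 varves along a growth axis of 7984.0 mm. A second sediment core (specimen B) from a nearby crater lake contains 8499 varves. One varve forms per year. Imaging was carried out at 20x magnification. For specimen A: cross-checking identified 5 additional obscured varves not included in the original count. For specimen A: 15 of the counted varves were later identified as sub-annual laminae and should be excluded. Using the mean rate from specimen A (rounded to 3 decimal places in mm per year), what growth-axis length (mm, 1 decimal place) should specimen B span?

Specimen A: true varve count = 23326 − 15 + 5 = 23316.
A: 7984.0 mm over 23316 years gives 7984.0 / 23316 ≈ 0.342 mm per year.
B's length ≈ 0.342 × 8499 = 2906.7 mm.

2906.7 mm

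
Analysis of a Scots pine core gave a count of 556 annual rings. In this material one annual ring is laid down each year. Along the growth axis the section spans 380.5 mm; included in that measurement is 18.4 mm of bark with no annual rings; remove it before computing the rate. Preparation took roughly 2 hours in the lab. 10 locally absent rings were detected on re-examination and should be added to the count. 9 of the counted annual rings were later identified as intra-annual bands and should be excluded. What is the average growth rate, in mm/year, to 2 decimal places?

Adjusted count: 556 − 9 + 10 = 557 annual rings.
Removing the 18.4 mm offcut leaves 380.5 − 18.4 = 362.1 mm.
362.1 mm over 557 years gives 362.1 / 557 ≈ 0.65 mm/year.

0.65 mm/year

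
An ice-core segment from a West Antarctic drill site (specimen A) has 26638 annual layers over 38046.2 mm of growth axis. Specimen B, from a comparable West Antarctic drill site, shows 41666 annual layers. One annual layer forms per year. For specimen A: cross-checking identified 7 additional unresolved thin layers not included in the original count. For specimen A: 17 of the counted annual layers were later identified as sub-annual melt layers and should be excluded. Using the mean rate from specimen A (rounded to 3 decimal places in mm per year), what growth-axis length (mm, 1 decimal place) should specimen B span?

Specimen A: after corrections the count is 26638 − 17 + 7 = 26628 annual layers.
A: Extension rate ≈ 38046.2 / 26628 = 1.429 mm per year.
For B, 1.429 mm/year × 41666 years = 59540.7 mm.

59540.7 mm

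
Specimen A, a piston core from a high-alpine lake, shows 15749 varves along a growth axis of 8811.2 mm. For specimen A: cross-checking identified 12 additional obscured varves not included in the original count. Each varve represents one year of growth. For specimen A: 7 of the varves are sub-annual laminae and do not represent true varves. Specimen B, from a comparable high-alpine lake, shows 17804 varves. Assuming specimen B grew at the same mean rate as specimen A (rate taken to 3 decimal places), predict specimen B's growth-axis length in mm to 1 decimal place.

9952.4 mm

Specimen A: adjusted count: 15749 − 7 + 12 = 15754 varves.
A: Extension rate ≈ 8811.2 / 15754 = 0.559 mm/year.
B's length ≈ 0.559 × 17804 = 9952.4 mm.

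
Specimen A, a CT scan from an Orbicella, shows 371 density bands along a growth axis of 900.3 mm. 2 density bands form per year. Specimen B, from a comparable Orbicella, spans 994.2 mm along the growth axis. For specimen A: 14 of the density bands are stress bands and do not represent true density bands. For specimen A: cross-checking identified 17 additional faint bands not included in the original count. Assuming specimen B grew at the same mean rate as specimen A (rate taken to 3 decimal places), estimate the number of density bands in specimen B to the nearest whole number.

Specimen A: after corrections the count is 371 − 14 + 17 = 374 density bands.
Specimen A: 374 density bands at 2 per year is 374 / 2 = 187 years.
A: Mean rate = 900.3 mm / 187 years ≈ 4.814 mm per year.
For B, 994.2 / 4.814 = 206.52 years; at 2 density bands per year that is 206.52 × 2 ≈ 413 density bands.

413 density bands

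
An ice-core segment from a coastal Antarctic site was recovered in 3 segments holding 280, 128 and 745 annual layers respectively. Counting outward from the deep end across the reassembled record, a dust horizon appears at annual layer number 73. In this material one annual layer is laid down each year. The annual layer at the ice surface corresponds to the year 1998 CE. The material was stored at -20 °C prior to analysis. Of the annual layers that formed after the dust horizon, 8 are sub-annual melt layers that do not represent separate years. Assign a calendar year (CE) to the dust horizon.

Total annual layers = 280 + 128 + 745 = 1153.
Between annual layer 73 and the ice surface there are 1153 − 73 = 1080 annual layers.
Excluding 8 false annual layers: 1080 − 8 = 1072.
The annual layer at the ice surface is 1998 CE, so the dust horizon dates to 1998 − 1072 = 926 CE.

926 CE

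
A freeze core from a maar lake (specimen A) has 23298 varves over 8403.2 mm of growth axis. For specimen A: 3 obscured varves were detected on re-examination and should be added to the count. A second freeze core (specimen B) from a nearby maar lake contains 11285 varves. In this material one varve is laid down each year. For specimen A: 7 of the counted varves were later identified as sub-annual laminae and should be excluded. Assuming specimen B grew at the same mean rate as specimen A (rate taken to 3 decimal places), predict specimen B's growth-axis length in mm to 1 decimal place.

Specimen A: adjusted count: 23298 − 7 + 3 = 23294 varves.
A: 8403.2 mm over 23294 years gives 8403.2 / 23294 ≈ 0.361 mm per year.
For B, 0.361 mm/year × 11285 years = 4073.9 mm.

4073.9 mm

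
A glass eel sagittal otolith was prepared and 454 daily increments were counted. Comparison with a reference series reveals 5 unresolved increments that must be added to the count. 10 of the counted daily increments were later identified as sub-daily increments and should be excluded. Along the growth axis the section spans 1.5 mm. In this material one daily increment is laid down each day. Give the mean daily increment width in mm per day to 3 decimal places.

True daily increment count = 454 − 10 + 5 = 449.
1.5 mm over 449 days gives 1.5 / 449 ≈ 0.003 mm per day.

0.003 mm per day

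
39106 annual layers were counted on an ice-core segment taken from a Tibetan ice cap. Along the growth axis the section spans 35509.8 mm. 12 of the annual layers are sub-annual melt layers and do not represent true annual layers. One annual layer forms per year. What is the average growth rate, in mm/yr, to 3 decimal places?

Correcting the raw count gives 39106 − 12 = 39094 true annual layers.
Extension rate ≈ 35509.8 / 39094 = 0.908 mm/yr.

0.908 mm/yr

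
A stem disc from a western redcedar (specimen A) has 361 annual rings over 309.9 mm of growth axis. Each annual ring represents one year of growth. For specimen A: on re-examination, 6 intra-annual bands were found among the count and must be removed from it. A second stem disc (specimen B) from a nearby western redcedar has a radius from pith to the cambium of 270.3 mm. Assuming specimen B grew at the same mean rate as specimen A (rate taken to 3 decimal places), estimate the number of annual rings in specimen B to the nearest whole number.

310 annual rings

Specimen A: after corrections the count is 361 − 6 = 355 annual rings.
A: Mean rate = 309.9 mm / 355 years ≈ 0.873 mm per year.
B spans 270.3 / 0.873 = 309.62 years ≈ 310 annual rings.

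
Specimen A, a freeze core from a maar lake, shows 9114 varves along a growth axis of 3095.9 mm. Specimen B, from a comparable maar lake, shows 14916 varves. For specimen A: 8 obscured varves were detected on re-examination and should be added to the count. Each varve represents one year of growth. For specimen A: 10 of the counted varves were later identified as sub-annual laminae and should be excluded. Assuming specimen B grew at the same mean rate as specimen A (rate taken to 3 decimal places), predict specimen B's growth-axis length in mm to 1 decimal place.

5071.4 mm

Specimen A: correcting the raw count gives 9114 − 10 + 8 = 9112 true varves.
A: Mean rate = 3095.9 mm / 9112 years ≈ 0.340 mm/year.
Length of B = 0.340 × 14916 = 5071.4 mm.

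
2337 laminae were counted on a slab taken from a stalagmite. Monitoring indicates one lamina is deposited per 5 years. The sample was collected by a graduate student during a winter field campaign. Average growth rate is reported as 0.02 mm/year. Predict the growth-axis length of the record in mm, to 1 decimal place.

2337 laminae at 5 years each span 2337 × 5 = 11685 years.
Length ≈ 0.02 × 11685 = 233.7 mm.

233.7 mm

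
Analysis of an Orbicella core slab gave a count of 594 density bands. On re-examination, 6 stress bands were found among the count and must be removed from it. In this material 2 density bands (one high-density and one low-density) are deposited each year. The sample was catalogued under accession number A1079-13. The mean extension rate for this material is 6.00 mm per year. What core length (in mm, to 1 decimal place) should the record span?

1764.0 mm

Correcting the raw count gives 594 − 6 = 588 true density bands.
Dividing by 2 density bands per year: 588 / 2 = 294 years.
Length ≈ 6.00 × 294 = 1764.0 mm.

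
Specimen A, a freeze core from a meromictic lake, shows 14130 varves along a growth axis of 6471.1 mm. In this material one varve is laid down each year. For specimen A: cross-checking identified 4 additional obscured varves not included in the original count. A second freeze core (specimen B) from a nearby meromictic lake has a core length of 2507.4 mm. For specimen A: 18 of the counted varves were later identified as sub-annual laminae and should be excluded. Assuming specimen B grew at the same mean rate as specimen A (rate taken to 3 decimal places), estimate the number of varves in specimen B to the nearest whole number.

5475 varves

Specimen A: after corrections the count is 14130 − 18 + 4 = 14116 varves.
A: 6471.1 mm over 14116 years gives 6471.1 / 14116 ≈ 0.458 mm/year.
For B, 2507.4 / 0.458 = 5474.67 years ≈ 5475 varves.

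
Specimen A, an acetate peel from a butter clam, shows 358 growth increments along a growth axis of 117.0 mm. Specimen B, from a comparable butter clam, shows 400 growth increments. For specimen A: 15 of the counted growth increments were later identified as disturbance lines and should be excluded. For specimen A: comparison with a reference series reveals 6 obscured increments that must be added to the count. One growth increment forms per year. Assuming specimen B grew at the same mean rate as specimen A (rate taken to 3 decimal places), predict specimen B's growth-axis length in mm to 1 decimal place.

Specimen A: after corrections the count is 358 − 15 + 6 = 349 growth increments.
A: Extension rate ≈ 117.0 / 349 = 0.335 mm/year.
For B, 0.335 mm/year × 400 years = 134.0 mm.

134.0 mm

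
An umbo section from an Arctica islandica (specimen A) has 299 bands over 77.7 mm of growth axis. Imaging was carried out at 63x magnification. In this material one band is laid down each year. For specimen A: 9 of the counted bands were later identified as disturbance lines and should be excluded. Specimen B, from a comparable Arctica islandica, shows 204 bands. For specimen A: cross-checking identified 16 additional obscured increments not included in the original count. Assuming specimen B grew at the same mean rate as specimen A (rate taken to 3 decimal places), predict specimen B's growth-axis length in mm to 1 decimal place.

Specimen A: after corrections the count is 299 − 9 + 16 = 306 bands.
A: 77.7 mm over 306 years gives 77.7 / 306 ≈ 0.254 mm/yr.
B's length ≈ 0.254 × 204 = 51.8 mm.

51.8 mm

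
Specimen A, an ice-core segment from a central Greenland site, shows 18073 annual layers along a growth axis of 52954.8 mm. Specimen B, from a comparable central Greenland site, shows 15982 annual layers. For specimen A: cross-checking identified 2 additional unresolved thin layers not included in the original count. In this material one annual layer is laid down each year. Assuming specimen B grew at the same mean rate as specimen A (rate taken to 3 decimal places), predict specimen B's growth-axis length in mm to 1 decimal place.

Specimen A: adjusted count: 18073 + 2 = 18075 annual layers.
A: Mean rate = 52954.8 mm / 18075 years ≈ 2.930 mm per year.
Length of B = 2.930 × 15982 = 46827.3 mm.

46827.3 mm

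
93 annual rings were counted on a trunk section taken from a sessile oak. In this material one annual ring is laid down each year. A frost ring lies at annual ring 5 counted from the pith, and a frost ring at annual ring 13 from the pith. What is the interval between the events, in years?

8 yr

The two markers are separated by 13 − 5 = 8 annual rings.
One annual ring per year makes the interval 8 years.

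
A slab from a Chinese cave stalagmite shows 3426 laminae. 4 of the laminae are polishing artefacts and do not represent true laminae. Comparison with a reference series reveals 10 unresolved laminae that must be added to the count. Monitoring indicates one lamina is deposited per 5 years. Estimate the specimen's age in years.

17160 years

True lamina count = 3426 − 4 + 10 = 3432.
At 5 years per lamina, 3432 × 5 = 17160 years.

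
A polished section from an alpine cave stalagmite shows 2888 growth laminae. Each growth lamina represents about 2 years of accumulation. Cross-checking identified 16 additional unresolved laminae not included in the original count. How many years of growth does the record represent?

5808 years

Correcting the raw count gives 2888 + 16 = 2904 true growth laminae.
Multiplying by 2 years per growth lamina: 2904 × 2 = 5808 years.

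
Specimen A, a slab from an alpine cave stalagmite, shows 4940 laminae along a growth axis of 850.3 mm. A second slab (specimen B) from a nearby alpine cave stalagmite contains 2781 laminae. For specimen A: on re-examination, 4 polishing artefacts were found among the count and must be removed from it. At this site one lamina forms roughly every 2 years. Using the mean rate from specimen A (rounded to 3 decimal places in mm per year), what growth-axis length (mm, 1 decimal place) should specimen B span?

478.3 mm

Specimen A: after corrections the count is 4940 − 4 = 4936 laminae.
Specimen A: at 2 years per lamina, 4936 × 2 = 9872 years.
A: Mean rate = 850.3 mm / 9872 years ≈ 0.086 mm/yr.
Specimen B: 2781 laminae at 2 years each span 2781 × 2 = 5562 years. B's length ≈ 0.086 × 5562 = 478.3 mm.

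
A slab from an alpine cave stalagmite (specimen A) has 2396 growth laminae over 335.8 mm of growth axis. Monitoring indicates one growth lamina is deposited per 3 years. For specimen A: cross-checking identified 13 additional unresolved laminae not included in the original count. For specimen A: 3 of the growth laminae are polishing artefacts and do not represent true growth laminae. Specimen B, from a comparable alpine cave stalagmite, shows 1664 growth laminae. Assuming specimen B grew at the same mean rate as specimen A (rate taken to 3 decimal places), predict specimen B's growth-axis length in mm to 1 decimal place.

Specimen A: true growth lamina count = 2396 − 3 + 13 = 2406.
Specimen A: multiplying by 3 years per growth lamina: 2406 × 3 = 7218 years.
A: Extension rate ≈ 335.8 / 7218 = 0.047 mm per year.
Specimen B: multiplying by 3 years per growth lamina: 1664 × 3 = 4992 years. For B, 0.047 mm/year × 4992 years = 234.6 mm.

234.6 mm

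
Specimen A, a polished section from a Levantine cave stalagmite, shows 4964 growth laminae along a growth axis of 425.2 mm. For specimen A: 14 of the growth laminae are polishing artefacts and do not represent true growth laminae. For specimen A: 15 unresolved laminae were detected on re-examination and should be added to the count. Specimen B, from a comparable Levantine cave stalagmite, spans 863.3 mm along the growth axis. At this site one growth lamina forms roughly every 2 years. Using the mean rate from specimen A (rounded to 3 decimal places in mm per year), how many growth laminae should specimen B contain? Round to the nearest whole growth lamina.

Specimen A: correcting the raw count gives 4964 − 14 + 15 = 4965 true growth laminae.
Specimen A: 4965 growth laminae at 2 years each span 4965 × 2 = 9930 years.
A: Extension rate ≈ 425.2 / 9930 = 0.043 mm/yr.
B spans 863.3 / 0.043 = 20076.74 years; at 2 years per growth lamina that is 20076.74 / 2 ≈ 10038 growth laminae.

10038 growth laminae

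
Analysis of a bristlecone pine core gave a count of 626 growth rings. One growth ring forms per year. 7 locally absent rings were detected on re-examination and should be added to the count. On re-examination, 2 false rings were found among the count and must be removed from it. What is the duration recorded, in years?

After corrections the count is 626 − 2 + 7 = 631 growth rings.
At one growth ring per year, that is 631 years.

631 years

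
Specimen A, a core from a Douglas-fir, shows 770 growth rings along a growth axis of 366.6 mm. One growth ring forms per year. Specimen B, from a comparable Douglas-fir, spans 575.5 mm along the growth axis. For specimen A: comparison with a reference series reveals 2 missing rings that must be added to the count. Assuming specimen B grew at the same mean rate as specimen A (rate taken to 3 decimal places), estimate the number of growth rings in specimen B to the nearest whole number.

Specimen A: adjusted count: 770 + 2 = 772 growth rings.
A: Extension rate ≈ 366.6 / 772 = 0.475 mm/yr.
B spans 575.5 / 0.475 = 1211.58 years ≈ 1212 growth rings.

1212 growth rings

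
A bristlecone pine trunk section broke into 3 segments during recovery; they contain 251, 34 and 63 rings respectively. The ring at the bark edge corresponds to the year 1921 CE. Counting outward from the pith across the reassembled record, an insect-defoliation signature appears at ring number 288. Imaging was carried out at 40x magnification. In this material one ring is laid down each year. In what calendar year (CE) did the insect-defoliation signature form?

1861 CE

Total rings = 251 + 34 + 63 = 348.
The insect-defoliation signature sits at ring 288 from the pith, so 348 − 288 = 60 rings formed after it.
The ring at the bark edge is 1921 CE, so the insect-defoliation signature dates to 1921 − 60 = 1861 CE.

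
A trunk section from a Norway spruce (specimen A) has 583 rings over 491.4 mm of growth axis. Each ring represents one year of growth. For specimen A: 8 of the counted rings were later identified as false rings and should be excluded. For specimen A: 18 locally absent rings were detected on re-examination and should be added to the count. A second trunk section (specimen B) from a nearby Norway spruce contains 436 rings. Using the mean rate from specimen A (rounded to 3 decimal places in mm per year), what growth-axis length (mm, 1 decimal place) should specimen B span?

Specimen A: adjusted count: 583 − 8 + 18 = 593 rings.
A: Extension rate ≈ 491.4 / 593 = 0.829 mm per year.
For B, 0.829 mm/year × 436 years = 361.4 mm.

361.4 mm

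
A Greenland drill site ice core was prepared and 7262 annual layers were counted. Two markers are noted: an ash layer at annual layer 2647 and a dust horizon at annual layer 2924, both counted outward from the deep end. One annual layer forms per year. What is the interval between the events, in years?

277 yr

2924 − 2647 = 277 annual layers lie between the two events.
At one annual layer per year, 277 years elapsed between them.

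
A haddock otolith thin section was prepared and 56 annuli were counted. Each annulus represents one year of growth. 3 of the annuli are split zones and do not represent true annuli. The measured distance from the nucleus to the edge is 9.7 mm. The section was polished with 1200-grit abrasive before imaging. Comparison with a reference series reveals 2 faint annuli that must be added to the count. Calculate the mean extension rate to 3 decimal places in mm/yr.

After corrections the count is 56 − 3 + 2 = 55 annuli.
Extension rate ≈ 9.7 / 55 = 0.176 mm/yr.

0.176 mm/yr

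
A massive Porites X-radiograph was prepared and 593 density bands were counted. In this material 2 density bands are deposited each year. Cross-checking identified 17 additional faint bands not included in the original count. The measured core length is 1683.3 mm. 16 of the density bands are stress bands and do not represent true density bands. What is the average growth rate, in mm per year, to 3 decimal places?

5.668 mm per year

Adjusted count: 593 − 16 + 17 = 594 density bands.
With 2 density bands per year, 594 / 2 = 297 years.
Extension rate ≈ 1683.3 / 297 = 5.668 mm per year.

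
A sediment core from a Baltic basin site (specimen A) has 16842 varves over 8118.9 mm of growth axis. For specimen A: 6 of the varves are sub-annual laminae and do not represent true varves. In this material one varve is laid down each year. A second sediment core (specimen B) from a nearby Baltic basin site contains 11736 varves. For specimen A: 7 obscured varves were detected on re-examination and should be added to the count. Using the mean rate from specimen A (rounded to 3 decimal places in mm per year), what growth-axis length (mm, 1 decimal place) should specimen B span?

Specimen A: true varve count = 16842 − 6 + 7 = 16843.
A: 8118.9 mm over 16843 years gives 8118.9 / 16843 ≈ 0.482 mm/year.
B's length ≈ 0.482 × 11736 = 5656.8 mm.

5656.8 mm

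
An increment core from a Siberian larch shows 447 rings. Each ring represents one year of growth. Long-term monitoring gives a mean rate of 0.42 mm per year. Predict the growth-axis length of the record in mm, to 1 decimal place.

187.7 mm

447 years of growth are recorded.
Predicted length = 0.42 mm/year × 447 years = 187.7 mm.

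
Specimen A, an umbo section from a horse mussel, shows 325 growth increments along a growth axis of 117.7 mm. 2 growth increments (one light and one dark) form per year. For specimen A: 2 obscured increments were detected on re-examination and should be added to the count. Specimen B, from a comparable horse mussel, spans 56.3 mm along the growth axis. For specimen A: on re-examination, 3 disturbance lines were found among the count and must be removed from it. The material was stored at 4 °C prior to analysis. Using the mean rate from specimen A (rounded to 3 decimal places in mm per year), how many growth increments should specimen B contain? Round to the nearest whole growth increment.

155 growth increments

Specimen A: true growth increment count = 325 − 3 + 2 = 324.
Specimen A: with 2 growth increments per year, 324 / 2 = 162 years.
A: Mean rate = 117.7 mm / 162 years ≈ 0.727 mm per year.
For B, 56.3 / 0.727 = 77.44 years; at 2 growth increments per year that is 77.44 × 2 ≈ 155 growth increments.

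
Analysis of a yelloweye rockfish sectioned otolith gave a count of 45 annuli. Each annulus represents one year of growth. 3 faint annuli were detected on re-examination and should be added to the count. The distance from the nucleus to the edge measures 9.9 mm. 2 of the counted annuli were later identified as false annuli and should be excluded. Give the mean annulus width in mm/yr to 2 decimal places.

Correcting the raw count gives 45 − 2 + 3 = 46 true annuli.
9.9 mm over 46 years gives 9.9 / 46 ≈ 0.22 mm/yr.

0.22 mm/yr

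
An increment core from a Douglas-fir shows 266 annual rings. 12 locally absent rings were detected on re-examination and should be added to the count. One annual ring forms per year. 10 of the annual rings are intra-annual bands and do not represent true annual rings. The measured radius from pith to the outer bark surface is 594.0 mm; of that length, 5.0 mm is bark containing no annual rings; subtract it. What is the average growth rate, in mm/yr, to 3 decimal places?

2.198 mm/yr

Adjusted count: 266 − 10 + 12 = 268 annual rings.
The growth record spans 594.0 − 5.0 = 589.0 mm.
Extension rate ≈ 589.0 / 268 = 2.198 mm/yr.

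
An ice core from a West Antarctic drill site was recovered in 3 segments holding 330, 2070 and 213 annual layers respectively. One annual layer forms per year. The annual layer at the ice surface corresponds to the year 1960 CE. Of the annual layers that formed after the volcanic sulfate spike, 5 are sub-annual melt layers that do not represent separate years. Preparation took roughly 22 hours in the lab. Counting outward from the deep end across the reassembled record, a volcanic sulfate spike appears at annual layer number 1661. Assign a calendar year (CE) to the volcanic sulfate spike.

1013 CE

Total annual layers = 330 + 2070 + 213 = 2613.
Between annual layer 1661 and the ice surface there are 2613 − 1661 = 952 annual layers.
Removing the 5 false annual layers leaves 952 − 5 = 947 true annual layers beyond the volcanic sulfate spike.
1960 − 947 = 1013 CE.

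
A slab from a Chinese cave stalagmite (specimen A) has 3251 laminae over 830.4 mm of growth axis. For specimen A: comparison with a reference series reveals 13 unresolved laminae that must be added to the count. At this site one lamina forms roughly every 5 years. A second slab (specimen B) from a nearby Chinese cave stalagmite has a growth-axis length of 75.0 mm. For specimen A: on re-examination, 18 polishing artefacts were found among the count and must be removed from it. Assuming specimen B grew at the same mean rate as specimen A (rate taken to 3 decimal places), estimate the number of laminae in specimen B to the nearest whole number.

294 laminae

Specimen A: adjusted count: 3251 − 18 + 13 = 3246 laminae.
Specimen A: multiplying by 5 years per lamina: 3246 × 5 = 16230 years.
A: Mean rate = 830.4 mm / 16230 years ≈ 0.051 mm per year.
For B, 75.0 / 0.051 = 1470.59 years; at 5 years per lamina that is 1470.59 / 5 ≈ 294 laminae.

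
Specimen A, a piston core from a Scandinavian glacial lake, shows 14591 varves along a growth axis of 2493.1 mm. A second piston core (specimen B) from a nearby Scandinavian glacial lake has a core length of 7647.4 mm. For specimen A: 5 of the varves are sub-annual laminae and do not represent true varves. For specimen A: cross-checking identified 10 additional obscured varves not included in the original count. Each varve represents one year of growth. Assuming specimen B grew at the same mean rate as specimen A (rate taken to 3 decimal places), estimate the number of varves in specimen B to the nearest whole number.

44722 varves

Specimen A: after corrections the count is 14591 − 5 + 10 = 14596 varves.
A: Mean rate = 2493.1 mm / 14596 years ≈ 0.171 mm/year.
B spans 7647.4 / 0.171 = 44721.64 years ≈ 44722 varves.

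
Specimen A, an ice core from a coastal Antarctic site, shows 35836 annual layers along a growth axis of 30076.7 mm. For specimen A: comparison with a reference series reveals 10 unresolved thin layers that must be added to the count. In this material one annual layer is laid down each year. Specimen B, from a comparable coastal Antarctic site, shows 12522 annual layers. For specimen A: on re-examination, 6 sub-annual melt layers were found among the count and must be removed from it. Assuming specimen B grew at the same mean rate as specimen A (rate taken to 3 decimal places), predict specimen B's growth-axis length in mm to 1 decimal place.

10506.0 mm

Specimen A: true annual layer count = 35836 − 6 + 10 = 35840.
A: 30076.7 mm over 35840 years gives 30076.7 / 35840 ≈ 0.839 mm per year.
B's length ≈ 0.839 × 12522 = 10506.0 mm.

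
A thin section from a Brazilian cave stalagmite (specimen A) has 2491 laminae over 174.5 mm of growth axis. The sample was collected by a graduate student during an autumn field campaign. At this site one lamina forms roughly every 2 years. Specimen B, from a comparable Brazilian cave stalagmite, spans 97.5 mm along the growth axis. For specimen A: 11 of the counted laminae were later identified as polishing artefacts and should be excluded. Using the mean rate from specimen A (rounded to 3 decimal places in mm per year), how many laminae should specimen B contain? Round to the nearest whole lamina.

Specimen A: correcting the raw count gives 2491 − 11 = 2480 true laminae.
Specimen A: at 2 years per lamina, 2480 × 2 = 4960 years.
A: Mean rate = 174.5 mm / 4960 years ≈ 0.035 mm/yr.
B spans 97.5 / 0.035 = 2785.71 years; at 2 years per lamina that is 2785.71 / 2 ≈ 1393 laminae.

1393 laminae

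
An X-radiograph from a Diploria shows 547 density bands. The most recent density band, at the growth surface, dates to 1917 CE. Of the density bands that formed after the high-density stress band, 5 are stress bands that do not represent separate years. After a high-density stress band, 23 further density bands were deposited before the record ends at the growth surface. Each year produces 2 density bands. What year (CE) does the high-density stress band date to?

There are 23 density bands younger than the high-density stress band.
Excluding 5 false density bands: 23 − 5 = 18.
With 2 density bands per year, 18 / 2 = 9 years.
The density band at the growth surface is 1917 CE, so the high-density stress band dates to 1917 − 9 = 1908 CE.

1908 CE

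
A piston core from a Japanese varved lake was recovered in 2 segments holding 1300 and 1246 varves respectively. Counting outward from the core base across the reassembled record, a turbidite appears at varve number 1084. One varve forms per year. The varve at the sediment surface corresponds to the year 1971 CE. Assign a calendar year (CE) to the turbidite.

Total varves = 1300 + 1246 = 2546.
2546 − 1084 = 1462 varves lie beyond the turbidite toward the sediment surface.
The varve at the sediment surface is 1971 CE, so the turbidite dates to 1971 − 1462 = 509 CE.

509 CE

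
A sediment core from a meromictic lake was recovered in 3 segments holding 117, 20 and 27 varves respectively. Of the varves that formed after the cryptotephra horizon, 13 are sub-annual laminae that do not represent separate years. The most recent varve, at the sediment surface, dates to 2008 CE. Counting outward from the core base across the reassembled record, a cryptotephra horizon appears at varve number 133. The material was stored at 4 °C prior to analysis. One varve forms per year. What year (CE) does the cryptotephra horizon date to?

Total varves = 117 + 20 + 27 = 164.
Between varve 133 and the sediment surface there are 164 − 133 = 31 varves.
31 − 13 false = 18 true varves after the cryptotephra horizon.
Counting back 18 years from 2008 CE places the cryptotephra horizon in 2008 − 18 = 1990 CE.

1990 CE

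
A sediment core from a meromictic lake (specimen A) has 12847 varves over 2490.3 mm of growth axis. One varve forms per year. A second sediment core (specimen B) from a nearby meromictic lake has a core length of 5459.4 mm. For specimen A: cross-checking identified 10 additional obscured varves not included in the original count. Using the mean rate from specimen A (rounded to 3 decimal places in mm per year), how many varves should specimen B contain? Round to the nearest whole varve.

Specimen A: after corrections the count is 12847 + 10 = 12857 varves.
A: Mean rate = 2490.3 mm / 12857 years ≈ 0.194 mm/yr.
B spans 5459.4 / 0.194 = 28141.24 years ≈ 28141 varves.

28141 varves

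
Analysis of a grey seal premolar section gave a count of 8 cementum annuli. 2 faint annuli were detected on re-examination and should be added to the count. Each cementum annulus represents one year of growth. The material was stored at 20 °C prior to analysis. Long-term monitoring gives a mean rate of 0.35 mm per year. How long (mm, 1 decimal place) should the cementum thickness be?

3.5 mm

Adjusted count: 8 + 2 = 10 cementum annuli.
10 years at 0.35 mm/year gives 0.35 × 10 = 3.5 mm.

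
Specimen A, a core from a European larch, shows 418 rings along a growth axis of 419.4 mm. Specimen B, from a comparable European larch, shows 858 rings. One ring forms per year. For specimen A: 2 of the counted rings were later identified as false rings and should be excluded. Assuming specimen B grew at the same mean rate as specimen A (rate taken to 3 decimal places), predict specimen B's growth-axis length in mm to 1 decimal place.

Specimen A: true ring count = 418 − 2 = 416.
A: Mean rate = 419.4 mm / 416 years ≈ 1.008 mm/year.
Length of B = 1.008 × 858 = 864.9 mm.

864.9 mm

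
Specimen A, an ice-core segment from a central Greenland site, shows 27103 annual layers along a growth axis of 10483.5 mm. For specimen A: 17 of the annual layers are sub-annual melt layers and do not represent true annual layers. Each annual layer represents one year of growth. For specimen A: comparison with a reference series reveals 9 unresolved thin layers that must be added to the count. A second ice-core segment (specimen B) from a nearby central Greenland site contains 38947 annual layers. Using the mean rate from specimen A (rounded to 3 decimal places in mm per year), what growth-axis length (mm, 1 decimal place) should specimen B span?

15072.5 mm

Specimen A: true annual layer count = 27103 − 17 + 9 = 27095.
A: Extension rate ≈ 10483.5 / 27095 = 0.387 mm per year.
B's length ≈ 0.387 × 38947 = 15072.5 mm.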